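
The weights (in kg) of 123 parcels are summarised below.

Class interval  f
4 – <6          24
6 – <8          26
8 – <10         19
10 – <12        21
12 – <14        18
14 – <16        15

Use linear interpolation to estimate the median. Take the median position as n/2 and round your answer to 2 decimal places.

9.21

Cumulative frequencies: 24, 50, 69, 90, 108, 123
n = 123; position = n/2 = 61.5.
This falls in the class 8 – <10: L = 8, F = 50, f = 19, h = 2.
Median ≈ 8 + ((61.5 − 50) / 19) × 2 = 9.2105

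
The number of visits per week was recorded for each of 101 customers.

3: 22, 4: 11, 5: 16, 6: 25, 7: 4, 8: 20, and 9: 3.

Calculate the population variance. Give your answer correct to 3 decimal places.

Values: 3, 4, 5, 6, 7, 8, 9
n = 101, Σfx = 555, mean = 5.4950
Σfx² = 3393
Σf(x − x̄)² = Σfx² − (Σfx)²/n = 3393 − 555²/101 = 343.2475
Population variance = 343.2475 / 101 = 3.3985

3.398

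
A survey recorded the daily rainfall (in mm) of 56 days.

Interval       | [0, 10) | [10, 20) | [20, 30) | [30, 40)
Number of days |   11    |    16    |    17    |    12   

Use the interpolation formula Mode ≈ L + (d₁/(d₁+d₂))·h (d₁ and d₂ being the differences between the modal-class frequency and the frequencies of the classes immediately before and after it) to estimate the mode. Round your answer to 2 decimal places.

21.67

Modal class: [20, 30) (highest frequency 17).
d₁ = 17 − 16 = 1, d₂ = 17 − 12 = 5
Mode ≈ 20 + (1/(1+5)) × 10 = 20 + 1.6667 = 21.6667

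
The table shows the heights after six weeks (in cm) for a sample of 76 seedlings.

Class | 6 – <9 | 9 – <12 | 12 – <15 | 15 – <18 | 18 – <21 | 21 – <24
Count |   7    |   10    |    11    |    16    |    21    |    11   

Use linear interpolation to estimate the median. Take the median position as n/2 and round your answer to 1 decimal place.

16.9

Cumulative frequencies: 7, 17, 28, 44, 65, 76
n = 76; position = n/2 = 38.
This falls in the class 15 – <18: L = 15, F = 28, f = 16, h = 3.
Median ≈ 15 + ((38 − 28) / 16) × 3 = 16.8750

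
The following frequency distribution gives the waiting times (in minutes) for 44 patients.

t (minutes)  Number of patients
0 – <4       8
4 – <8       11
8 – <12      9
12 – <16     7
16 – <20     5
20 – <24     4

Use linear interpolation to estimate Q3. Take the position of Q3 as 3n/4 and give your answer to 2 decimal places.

Cumulative frequencies: 8, 19, 28, 35, 40, 44
n = 44; position = 3n/4 = 33.
This falls in the class 12 – <16: L = 12, F = 28, f = 7, h = 4.
Upper quartile ≈ 12 + ((33 − 28) / 7) × 4 = 14.8571

14.86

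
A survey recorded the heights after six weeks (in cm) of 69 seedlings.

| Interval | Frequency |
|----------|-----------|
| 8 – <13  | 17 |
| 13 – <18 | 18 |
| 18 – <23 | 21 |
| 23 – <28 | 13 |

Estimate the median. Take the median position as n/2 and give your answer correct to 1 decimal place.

Cumulative frequencies: 17, 35, 56, 69
n = 69; position = n/2 = 34.5.
This falls in the class 13 – <18: L = 13, F = 17, f = 18, h = 5.
Median ≈ 13 + ((34.5 − 17) / 18) × 5 = 17.8611

17.9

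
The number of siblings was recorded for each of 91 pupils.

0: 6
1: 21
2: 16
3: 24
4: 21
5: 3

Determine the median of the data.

3

Cumulative frequencies: 6, 27, 43, 67, 88, 91
n = 91, so the median is the value in position (n+1)/2 = 46.
Position 46 falls at value 3.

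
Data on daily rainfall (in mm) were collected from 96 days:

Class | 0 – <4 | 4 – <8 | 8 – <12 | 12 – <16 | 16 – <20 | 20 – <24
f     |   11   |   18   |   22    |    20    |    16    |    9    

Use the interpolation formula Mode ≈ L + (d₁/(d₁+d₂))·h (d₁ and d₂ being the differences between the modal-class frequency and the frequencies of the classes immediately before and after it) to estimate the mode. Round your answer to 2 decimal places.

Modal class: 8 – <12 (highest frequency 22).
d₁ = 22 − 18 = 4, d₂ = 22 − 20 = 2
Mode ≈ 8 + (4/(4+2)) × 4 = 8 + 2.6667 = 10.6667

10.67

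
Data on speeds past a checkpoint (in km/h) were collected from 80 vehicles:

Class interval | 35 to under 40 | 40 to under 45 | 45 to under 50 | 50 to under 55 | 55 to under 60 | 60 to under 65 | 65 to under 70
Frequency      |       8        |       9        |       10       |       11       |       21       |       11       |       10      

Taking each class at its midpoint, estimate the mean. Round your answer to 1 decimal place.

53.8

Midpoints: 37.5, 42.5, 47.5, 52.5, 57.5, 62.5, 67.5
Σfm = 8×37.5 + 9×42.5 + 10×47.5 + 11×52.5 + 21×57.5 + 11×62.5 + 10×67.5 = 4305
n = Σf = 80
Mean = 4305 / 80 = 53.8125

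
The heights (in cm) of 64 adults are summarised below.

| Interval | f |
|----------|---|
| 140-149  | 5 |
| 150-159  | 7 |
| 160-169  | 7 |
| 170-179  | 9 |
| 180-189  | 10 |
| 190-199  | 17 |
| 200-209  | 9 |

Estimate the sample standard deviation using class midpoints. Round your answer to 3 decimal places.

Midpoints: 144.5, 154.5, 164.5, 174.5, 184.5, 194.5, 204.5
n = 64, Σfm = 11518, mean = 179.9688
Σfm² = 2094866
Σf(m − x̄)² = Σfm² − (Σfm)²/n = 2094866 − 11518²/64 = 21985.9375
Sample variance = 21985.9375 / 63 = 348.9831
Standard deviation = √348.9831 = 18.6811

18.681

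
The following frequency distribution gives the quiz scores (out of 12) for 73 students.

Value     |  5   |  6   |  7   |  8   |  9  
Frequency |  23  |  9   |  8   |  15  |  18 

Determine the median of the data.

7

Cumulative frequencies: 23, 32, 40, 55, 73
n = 73, so the median is the value in position (n+1)/2 = 37.
Position 37 falls at value 7.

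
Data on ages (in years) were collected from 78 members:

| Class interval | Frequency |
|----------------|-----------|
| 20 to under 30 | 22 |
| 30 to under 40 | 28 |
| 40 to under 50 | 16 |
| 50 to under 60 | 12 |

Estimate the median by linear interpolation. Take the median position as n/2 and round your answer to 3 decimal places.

36.071

Cumulative frequencies: 22, 50, 66, 78
n = 78; position = n/2 = 39.
This falls in the class 30 to under 40: L = 30, F = 22, f = 28, h = 10.
Median ≈ 30 + ((39 − 22) / 28) × 10 = 36.0714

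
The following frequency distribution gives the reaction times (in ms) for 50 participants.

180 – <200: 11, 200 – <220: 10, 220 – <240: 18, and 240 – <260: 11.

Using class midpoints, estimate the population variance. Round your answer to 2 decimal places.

Midpoints: 190, 210, 230, 250
n = 50, Σfm = 11080, mean = 221.6000
Σfm² = 2477800
Σf(m − x̄)² = Σfm² − (Σfm)²/n = 2477800 − 11080²/50 = 22472.0000
Population variance = 22472.0000 / 50 = 449.4400

449.44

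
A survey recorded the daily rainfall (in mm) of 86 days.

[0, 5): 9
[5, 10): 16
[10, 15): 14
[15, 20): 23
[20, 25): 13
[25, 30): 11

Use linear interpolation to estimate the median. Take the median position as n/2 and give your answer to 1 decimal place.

15.9

Cumulative frequencies: 9, 25, 39, 62, 75, 86
n = 86; position = n/2 = 43.
This falls in the class [15, 20): L = 15, F = 39, f = 23, h = 5.
Median ≈ 15 + ((43 − 39) / 23) × 5 = 15.8696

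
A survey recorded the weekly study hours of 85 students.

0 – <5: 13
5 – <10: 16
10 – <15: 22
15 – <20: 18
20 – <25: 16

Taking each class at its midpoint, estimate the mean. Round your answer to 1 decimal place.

13.0

Midpoints: 2.5, 7.5, 12.5, 17.5, 22.5
Σfm = 13×2.5 + 16×7.5 + 22×12.5 + 18×17.5 + 16×22.5 = 1102.5
n = Σf = 85
Mean = 1102.5 / 85 = 12.9706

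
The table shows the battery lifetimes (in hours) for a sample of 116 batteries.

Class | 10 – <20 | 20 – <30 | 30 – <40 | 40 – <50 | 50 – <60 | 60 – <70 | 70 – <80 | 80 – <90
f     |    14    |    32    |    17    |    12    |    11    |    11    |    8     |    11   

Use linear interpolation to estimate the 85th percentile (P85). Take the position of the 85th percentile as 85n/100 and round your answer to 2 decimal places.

72.00

Cumulative frequencies: 14, 46, 63, 75, 86, 97, 105, 116
n = 116; position = 85n/100 = 98.6.
This falls in the class 70 – <80: L = 70, F = 97, f = 8, h = 10.
85th percentile ≈ 70 + ((98.6 − 97) / 8) × 10 = 72.0000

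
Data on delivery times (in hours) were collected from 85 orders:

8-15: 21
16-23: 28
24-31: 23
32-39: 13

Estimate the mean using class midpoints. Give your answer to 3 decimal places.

Midpoints: 11.5, 19.5, 27.5, 35.5
Σfm = 21×11.5 + 28×19.5 + 23×27.5 + 13×35.5 = 1881.5
n = Σf = 85
Mean = 1881.5 / 85 = 22.1353

22.135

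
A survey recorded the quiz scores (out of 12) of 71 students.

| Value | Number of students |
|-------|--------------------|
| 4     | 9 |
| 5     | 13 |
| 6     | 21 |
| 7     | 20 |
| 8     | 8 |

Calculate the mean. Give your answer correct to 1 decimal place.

Values: 4, 5, 6, 7, 8
Σfx = 9×4 + 13×5 + 21×6 + 20×7 + 8×8 = 431
n = Σf = 71
Mean = 431 / 71 = 6.0704

6.1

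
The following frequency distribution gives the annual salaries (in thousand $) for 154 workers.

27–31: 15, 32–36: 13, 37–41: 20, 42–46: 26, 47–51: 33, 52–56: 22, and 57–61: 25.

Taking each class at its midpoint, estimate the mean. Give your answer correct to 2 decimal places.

Midpoints: 29, 34, 39, 44, 49, 54, 59
Σfm = 15×29 + 13×34 + 20×39 + 26×44 + 33×49 + 22×54 + 25×59 = 7081
n = Σf = 154
Mean = 7081 / 154 = 45.9805

45.98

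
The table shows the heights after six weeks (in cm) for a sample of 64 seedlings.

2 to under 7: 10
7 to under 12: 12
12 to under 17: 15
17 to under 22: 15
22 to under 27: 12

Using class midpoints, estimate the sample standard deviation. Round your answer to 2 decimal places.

6.73

Midpoints: 4.5, 9.5, 14.5, 19.5, 24.5
n = 64, Σfm = 963, mean = 15.0469
Σfm² = 17346
Σf(m − x̄)² = Σfm² − (Σfm)²/n = 17346 − 963²/64 = 2855.8594
Sample variance = 2855.8594 / 63 = 45.3311
Standard deviation = √45.3311 = 6.7328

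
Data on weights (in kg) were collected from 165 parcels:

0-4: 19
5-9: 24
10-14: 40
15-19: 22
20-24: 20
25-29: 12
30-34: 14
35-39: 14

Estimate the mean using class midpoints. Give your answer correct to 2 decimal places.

16.91

Midpoints: 2, 7, 12, 17, 22, 27, 32, 37
Σfm = 19×2 + 24×7 + 40×12 + 22×17 + 20×22 + 12×27 + 14×32 + 14×37 = 2790
n = Σf = 165
Mean = 2790 / 165 = 16.9091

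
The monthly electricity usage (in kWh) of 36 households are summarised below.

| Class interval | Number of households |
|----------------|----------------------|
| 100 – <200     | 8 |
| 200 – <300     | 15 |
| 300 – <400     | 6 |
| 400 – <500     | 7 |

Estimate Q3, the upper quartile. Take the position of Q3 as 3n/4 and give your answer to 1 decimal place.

366.7

Cumulative frequencies: 8, 23, 29, 36
n = 36; position = 3n/4 = 27.
This falls in the class 300 – <400: L = 300, F = 23, f = 6, h = 100.
Upper quartile ≈ 300 + ((27 − 23) / 6) × 100 = 366.6667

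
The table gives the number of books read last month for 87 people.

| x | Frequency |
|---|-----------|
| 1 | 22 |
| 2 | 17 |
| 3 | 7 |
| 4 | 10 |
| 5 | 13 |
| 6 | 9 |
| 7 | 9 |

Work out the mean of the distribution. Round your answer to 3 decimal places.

3.437

Values: 1, 2, 3, 4, 5, 6, 7
Σfx = 22×1 + 17×2 + 7×3 + 10×4 + 13×5 + 9×6 + 9×7 = 299
n = Σf = 87
Mean = 299 / 87 = 3.4368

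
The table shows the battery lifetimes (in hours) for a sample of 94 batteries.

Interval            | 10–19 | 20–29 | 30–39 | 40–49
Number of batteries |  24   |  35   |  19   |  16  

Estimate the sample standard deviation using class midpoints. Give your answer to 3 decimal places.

Midpoints: 14.5, 24.5, 34.5, 44.5
n = 94, Σfm = 2573, mean = 27.3723
Σfm² = 80353.5
Σf(m − x̄)² = Σfm² − (Σfm)²/n = 80353.5 − 2573²/94 = 9924.4681
Sample variance = 9924.4681 / 93 = 106.7147
Standard deviation = √106.7147 = 10.3303

10.330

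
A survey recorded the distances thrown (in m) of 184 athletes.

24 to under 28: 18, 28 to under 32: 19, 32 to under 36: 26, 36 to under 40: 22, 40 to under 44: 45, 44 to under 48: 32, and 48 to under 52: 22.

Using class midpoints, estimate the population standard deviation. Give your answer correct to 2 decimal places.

Midpoints: 26, 30, 34, 38, 42, 46, 50
n = 184, Σfm = 7220, mean = 39.2391
Σfm² = 293184
Σf(m − x̄)² = Σfm² − (Σfm)²/n = 293184 − 7220²/184 = 9877.4783
Population variance = 9877.4783 / 184 = 53.6819
Standard deviation = √53.6819 = 7.3268

7.33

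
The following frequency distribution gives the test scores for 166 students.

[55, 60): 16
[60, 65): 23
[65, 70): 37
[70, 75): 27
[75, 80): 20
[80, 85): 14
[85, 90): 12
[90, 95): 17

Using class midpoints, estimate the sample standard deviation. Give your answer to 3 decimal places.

10.491

Midpoints: 57.5, 62.5, 67.5, 72.5, 77.5, 82.5, 87.5, 92.5
n = 166, Σfm = 12140, mean = 73.1325
Σfm² = 905987.5
Σf(m − x̄)² = Σfm² − (Σfm)²/n = 905987.5 − 12140²/166 = 18158.5843
Sample variance = 18158.5843 / 165 = 110.0520
Standard deviation = √110.0520 = 10.4906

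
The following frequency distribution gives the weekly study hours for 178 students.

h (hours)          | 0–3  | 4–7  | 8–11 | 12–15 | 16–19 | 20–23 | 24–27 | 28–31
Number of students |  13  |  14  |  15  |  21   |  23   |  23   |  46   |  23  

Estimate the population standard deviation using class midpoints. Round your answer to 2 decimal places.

Midpoints: 1.5, 5.5, 9.5, 13.5, 17.5, 21.5, 25.5, 29.5
n = 178, Σfm = 3271, mean = 18.3764
Σfm² = 73236.5
Σf(m − x̄)² = Σfm² − (Σfm)²/n = 73236.5 − 3271²/178 = 13127.2809
Population variance = 13127.2809 / 178 = 73.7488
Standard deviation = √73.7488 = 8.5877

8.59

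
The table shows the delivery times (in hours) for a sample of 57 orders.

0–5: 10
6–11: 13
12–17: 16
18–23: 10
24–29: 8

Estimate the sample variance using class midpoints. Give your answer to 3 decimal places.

Midpoints: 2.5, 8.5, 14.5, 20.5, 26.5
n = 57, Σfm = 784.5, mean = 13.7632
Σfm² = 14186.25
Σf(m − x̄)² = Σfm² − (Σfm)²/n = 14186.25 − 784.5²/57 = 3389.0526
Sample variance = 3389.0526 / 56 = 60.5188

60.519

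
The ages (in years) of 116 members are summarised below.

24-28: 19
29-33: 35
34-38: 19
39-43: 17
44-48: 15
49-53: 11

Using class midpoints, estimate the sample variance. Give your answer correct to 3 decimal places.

62.299

Midpoints: 26, 31, 36, 41, 46, 51
n = 116, Σfm = 4211, mean = 36.3017
Σfm² = 160031
Σf(m − x̄)² = Σfm² − (Σfm)²/n = 160031 − 4211²/116 = 7164.4397
Sample variance = 7164.4397 / 115 = 62.2995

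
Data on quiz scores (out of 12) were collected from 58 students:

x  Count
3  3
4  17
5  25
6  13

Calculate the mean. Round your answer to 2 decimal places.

Values: 3, 4, 5, 6
Σfx = 3×3 + 17×4 + 25×5 + 13×6 = 280
n = Σf = 58
Mean = 280 / 58 = 4.8276

4.83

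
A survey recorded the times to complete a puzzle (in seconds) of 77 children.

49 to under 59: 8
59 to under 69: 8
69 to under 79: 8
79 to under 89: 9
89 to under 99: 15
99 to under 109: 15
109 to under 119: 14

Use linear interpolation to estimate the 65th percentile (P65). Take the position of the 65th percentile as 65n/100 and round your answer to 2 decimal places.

100.37

Cumulative frequencies: 8, 16, 24, 33, 48, 63, 77
n = 77; position = 65n/100 = 50.05.
This falls in the class 99 to under 109: L = 99, F = 48, f = 15, h = 10.
65th percentile ≈ 99 + ((50.05 − 48) / 15) × 10 = 100.3667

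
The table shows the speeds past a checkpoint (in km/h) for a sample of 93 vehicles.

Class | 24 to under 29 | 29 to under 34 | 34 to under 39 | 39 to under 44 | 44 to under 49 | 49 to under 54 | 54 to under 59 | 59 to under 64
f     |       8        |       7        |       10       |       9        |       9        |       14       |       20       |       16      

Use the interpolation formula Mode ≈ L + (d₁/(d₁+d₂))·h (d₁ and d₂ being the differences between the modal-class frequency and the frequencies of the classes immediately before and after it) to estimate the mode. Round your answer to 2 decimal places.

57.00

Modal class: 54 to under 59 (highest frequency 20).
d₁ = 20 − 14 = 6, d₂ = 20 − 16 = 4
Mode ≈ 54 + (6/(6+4)) × 5 = 54 + 3.0000 = 57.0000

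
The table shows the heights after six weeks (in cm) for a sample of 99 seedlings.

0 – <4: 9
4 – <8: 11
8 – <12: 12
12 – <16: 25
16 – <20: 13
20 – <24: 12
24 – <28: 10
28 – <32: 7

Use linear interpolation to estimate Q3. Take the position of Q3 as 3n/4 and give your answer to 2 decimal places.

21.42

Cumulative frequencies: 9, 20, 32, 57, 70, 82, 92, 99
n = 99; position = 3n/4 = 74.25.
This falls in the class 20 – <24: L = 20, F = 70, f = 12, h = 4.
Upper quartile ≈ 20 + ((74.25 − 70) / 12) × 4 = 21.4167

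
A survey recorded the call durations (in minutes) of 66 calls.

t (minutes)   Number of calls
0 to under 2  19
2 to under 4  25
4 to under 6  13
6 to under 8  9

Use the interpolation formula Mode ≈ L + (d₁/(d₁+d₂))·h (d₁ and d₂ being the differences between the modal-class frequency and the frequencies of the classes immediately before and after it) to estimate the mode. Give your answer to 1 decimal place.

Modal class: 2 to under 4 (highest frequency 25).
d₁ = 25 − 19 = 6, d₂ = 25 − 13 = 12
Mode ≈ 2 + (6/(6+12)) × 2 = 2 + 0.6667 = 2.6667

2.7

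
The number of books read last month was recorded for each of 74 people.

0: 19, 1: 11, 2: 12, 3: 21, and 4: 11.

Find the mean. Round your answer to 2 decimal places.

Values: 0, 1, 2, 3, 4
Σfx = 19×0 + 11×1 + 12×2 + 21×3 + 11×4 = 142
n = Σf = 74
Mean = 142 / 74 = 1.9189

1.92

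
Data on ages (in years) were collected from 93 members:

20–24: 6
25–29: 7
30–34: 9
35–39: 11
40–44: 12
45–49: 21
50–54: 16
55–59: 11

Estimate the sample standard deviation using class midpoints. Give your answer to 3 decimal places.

Midpoints: 22, 27, 32, 37, 42, 47, 52, 57
n = 93, Σfm = 3966, mean = 42.6452
Σfm² = 178842
Σf(m − x̄)² = Σfm² − (Σfm)²/n = 178842 − 3966²/93 = 9711.2903
Sample variance = 9711.2903 / 92 = 105.5575
Standard deviation = √105.5575 = 10.2741

10.274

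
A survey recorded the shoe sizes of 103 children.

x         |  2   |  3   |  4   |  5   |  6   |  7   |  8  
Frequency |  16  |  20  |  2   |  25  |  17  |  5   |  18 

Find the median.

5

Cumulative frequencies: 16, 36, 38, 63, 80, 85, 103
n = 103, so the median is the value in position (n+1)/2 = 52.
Position 52 falls at value 5.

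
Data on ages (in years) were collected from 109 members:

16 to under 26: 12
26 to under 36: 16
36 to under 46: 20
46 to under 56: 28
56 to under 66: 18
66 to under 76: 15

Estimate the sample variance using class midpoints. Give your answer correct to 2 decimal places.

236.41

Midpoints: 21, 31, 41, 51, 61, 71
n = 109, Σfm = 5159, mean = 47.3303
Σfm² = 269709
Σf(m − x̄)² = Σfm² − (Σfm)²/n = 269709 − 5159²/109 = 25532.1101
Sample variance = 25532.1101 / 108 = 236.4084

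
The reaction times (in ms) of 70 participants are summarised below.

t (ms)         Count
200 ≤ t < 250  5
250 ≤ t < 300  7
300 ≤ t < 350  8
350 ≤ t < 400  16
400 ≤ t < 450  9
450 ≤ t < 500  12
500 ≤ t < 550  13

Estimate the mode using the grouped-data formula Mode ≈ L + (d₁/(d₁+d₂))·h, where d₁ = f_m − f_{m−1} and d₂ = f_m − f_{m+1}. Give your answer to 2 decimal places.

376.67

Modal class: 350 ≤ t < 400 (highest frequency 16).
d₁ = 16 − 8 = 8, d₂ = 16 − 9 = 7
Mode ≈ 350 + (8/(8+7)) × 50 = 350 + 26.6667 = 376.6667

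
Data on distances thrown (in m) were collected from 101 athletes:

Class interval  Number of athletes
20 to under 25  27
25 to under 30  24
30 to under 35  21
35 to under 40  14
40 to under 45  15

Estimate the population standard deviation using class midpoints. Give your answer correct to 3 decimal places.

Midpoints: 22.5, 27.5, 32.5, 37.5, 42.5
n = 101, Σfm = 3112.5, mean = 30.8168
Σfm² = 100781.25
Σf(m − x̄)² = Σfm² − (Σfm)²/n = 100781.25 − 3112.5²/101 = 4863.8614
Population variance = 4863.8614 / 101 = 48.1570
Standard deviation = √48.1570 = 6.9395

6.940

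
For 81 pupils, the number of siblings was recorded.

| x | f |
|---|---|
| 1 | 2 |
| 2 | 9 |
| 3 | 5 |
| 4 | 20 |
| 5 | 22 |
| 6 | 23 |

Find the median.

5

Cumulative frequencies: 2, 11, 16, 36, 58, 81
n = 81, so the median is the value in position (n+1)/2 = 41.
Position 41 falls at value 5.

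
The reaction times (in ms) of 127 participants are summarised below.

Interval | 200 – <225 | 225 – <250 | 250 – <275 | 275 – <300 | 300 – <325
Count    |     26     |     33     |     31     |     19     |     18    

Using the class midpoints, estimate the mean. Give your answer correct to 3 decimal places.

Midpoints: 212.5, 237.5, 262.5, 287.5, 312.5
Σfm = 26×212.5 + 33×237.5 + 31×262.5 + 19×287.5 + 18×312.5 = 32587.5
n = Σf = 127
Mean = 32587.5 / 127 = 256.5945

256.594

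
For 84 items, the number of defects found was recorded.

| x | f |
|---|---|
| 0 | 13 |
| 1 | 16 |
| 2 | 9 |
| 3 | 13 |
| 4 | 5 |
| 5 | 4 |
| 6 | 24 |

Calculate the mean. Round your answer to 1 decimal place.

3.1

Values: 0, 1, 2, 3, 4, 5, 6
Σfx = 13×0 + 16×1 + 9×2 + 13×3 + 5×4 + 4×5 + 24×6 = 257
n = Σf = 84
Mean = 257 / 84 = 3.0595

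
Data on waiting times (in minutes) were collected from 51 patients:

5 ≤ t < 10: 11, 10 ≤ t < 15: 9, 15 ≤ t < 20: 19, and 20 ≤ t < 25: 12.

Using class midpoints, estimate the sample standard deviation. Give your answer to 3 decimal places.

5.382

Midpoints: 7.5, 12.5, 17.5, 22.5
n = 51, Σfm = 797.5, mean = 15.6373
Σfm² = 13918.75
Σf(m − x̄)² = Σfm² − (Σfm)²/n = 13918.75 − 797.5²/51 = 1448.0392
Sample variance = 1448.0392 / 50 = 28.9608
Standard deviation = √28.9608 = 5.3815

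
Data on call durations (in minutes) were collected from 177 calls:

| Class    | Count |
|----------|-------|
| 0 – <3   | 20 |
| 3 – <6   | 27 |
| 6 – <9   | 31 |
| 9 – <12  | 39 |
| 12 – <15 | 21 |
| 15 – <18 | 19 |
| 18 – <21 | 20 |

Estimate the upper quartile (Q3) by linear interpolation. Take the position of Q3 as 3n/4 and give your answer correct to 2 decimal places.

Cumulative frequencies: 20, 47, 78, 117, 138, 157, 177
n = 177; position = 3n/4 = 132.75.
This falls in the class 12 – <15: L = 12, F = 117, f = 21, h = 3.
Upper quartile ≈ 12 + ((132.75 − 117) / 21) × 3 = 14.2500

14.25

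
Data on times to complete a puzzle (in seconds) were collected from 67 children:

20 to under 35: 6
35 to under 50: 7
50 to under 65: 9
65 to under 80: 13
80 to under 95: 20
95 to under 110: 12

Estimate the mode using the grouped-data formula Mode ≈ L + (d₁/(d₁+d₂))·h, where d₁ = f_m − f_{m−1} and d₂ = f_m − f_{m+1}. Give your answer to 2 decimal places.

Modal class: 80 to under 95 (highest frequency 20).
d₁ = 20 − 13 = 7, d₂ = 20 − 12 = 8
Mode ≈ 80 + (7/(7+8)) × 15 = 80 + 7.0000 = 87.0000

87.00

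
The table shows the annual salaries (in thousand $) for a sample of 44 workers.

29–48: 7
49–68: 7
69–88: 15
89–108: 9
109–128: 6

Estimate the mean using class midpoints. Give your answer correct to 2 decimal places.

Midpoints: 38.5, 58.5, 78.5, 98.5, 118.5
Σfm = 7×38.5 + 7×58.5 + 15×78.5 + 9×98.5 + 6×118.5 = 3454
n = Σf = 44
Mean = 3454 / 44 = 78.5000

78.50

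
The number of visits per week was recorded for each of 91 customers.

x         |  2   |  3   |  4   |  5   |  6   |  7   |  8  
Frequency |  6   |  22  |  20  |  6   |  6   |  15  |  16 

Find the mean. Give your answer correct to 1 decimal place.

Values: 2, 3, 4, 5, 6, 7, 8
Σfx = 6×2 + 22×3 + 20×4 + 6×5 + 6×6 + 15×7 + 16×8 = 457
n = Σf = 91
Mean = 457 / 91 = 5.0220

5.0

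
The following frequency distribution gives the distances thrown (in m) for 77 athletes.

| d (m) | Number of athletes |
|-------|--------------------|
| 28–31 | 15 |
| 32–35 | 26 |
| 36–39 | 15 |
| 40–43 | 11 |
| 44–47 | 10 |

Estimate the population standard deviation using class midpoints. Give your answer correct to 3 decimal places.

5.175

Midpoints: 29.5, 33.5, 37.5, 41.5, 45.5
n = 77, Σfm = 2787.5, mean = 36.2013
Σfm² = 102973.25
Σf(m − x̄)² = Σfm² − (Σfm)²/n = 102973.25 − 2787.5²/77 = 2062.1299
Population variance = 2062.1299 / 77 = 26.7809
Standard deviation = √26.7809 = 5.1750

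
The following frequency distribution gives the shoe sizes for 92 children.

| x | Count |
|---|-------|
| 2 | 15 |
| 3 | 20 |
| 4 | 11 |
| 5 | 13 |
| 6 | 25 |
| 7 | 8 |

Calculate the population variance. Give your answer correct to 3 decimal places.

Values: 2, 3, 4, 5, 6, 7
n = 92, Σfx = 405, mean = 4.4022
Σfx² = 2033
Σf(x − x̄)² = Σfx² − (Σfx)²/n = 2033 − 405²/92 = 250.1196
Population variance = 250.1196 / 92 = 2.7187

2.719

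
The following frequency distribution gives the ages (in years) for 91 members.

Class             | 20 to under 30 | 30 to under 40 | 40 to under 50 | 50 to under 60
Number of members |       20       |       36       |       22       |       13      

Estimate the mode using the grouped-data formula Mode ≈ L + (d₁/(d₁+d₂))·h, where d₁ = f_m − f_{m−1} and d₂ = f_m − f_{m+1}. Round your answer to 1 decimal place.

Modal class: 30 to under 40 (highest frequency 36).
d₁ = 36 − 20 = 16, d₂ = 36 − 22 = 14
Mode ≈ 30 + (16/(16+14)) × 10 = 30 + 5.3333 = 35.3333

35.3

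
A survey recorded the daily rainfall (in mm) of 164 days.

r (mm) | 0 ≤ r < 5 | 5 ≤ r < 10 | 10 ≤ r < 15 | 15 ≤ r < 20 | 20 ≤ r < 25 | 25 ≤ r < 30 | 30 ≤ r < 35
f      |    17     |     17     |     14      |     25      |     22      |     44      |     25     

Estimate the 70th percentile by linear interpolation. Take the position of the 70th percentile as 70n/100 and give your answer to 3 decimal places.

Cumulative frequencies: 17, 34, 48, 73, 95, 139, 164
n = 164; position = 70n/100 = 114.8.
This falls in the class 25 ≤ r < 30: L = 25, F = 95, f = 44, h = 5.
70th percentile ≈ 25 + ((114.8 − 95) / 44) × 5 = 27.2500

27.250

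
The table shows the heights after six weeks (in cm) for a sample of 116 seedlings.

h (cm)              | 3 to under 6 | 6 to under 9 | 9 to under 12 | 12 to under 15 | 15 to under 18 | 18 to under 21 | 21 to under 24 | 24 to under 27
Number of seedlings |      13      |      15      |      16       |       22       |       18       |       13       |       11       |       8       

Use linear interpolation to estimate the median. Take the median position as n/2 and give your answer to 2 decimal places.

Cumulative frequencies: 13, 28, 44, 66, 84, 97, 108, 116
n = 116; position = n/2 = 58.
This falls in the class 12 to under 15: L = 12, F = 44, f = 22, h = 3.
Median ≈ 12 + ((58 − 44) / 22) × 3 = 13.9091

13.91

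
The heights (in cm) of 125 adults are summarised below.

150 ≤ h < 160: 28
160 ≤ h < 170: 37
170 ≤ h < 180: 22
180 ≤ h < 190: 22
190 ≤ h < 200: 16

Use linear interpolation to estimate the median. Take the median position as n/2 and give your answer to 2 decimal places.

Cumulative frequencies: 28, 65, 87, 109, 125
n = 125; position = n/2 = 62.5.
This falls in the class 160 ≤ h < 170: L = 160, F = 28, f = 37, h = 10.
Median ≈ 160 + ((62.5 − 28) / 37) × 10 = 169.3243

169.32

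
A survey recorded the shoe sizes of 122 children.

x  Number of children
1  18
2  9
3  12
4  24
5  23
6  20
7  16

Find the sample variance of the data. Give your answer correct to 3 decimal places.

3.727

Values: 1, 2, 3, 4, 5, 6, 7
n = 122, Σfx = 515, mean = 4.2213
Σfx² = 2625
Σf(x − x̄)² = Σfx² − (Σfx)²/n = 2625 − 515²/122 = 451.0246
Sample variance = 451.0246 / 121 = 3.7275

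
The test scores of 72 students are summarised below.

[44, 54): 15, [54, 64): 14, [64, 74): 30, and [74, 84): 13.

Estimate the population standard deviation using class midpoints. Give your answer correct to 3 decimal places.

10.114

Midpoints: 49, 59, 69, 79
n = 72, Σfm = 4658, mean = 64.6944
Σfm² = 308712
Σf(m − x̄)² = Σfm² − (Σfm)²/n = 308712 − 4658²/72 = 7365.2778
Population variance = 7365.2778 / 72 = 102.2955
Standard deviation = √102.2955 = 10.1141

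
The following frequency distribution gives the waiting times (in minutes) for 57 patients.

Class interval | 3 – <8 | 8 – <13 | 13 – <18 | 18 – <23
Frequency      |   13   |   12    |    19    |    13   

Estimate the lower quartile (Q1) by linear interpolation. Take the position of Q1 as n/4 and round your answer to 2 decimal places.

Cumulative frequencies: 13, 25, 44, 57
n = 57; position = n/4 = 14.25.
This falls in the class 8 – <13: L = 8, F = 13, f = 12, h = 5.
Lower quartile ≈ 8 + ((14.25 − 13) / 12) × 5 = 8.5208

8.52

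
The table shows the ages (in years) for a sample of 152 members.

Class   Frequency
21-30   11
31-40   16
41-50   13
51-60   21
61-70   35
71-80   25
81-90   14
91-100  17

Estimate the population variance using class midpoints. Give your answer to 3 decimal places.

Midpoints: 25.5, 35.5, 45.5, 55.5, 65.5, 75.5, 85.5, 95.5
n = 152, Σfm = 9606, mean = 63.1974
Σfm² = 668968
Σf(m − x̄)² = Σfm² − (Σfm)²/n = 668968 − 9606²/152 = 61894.0789
Population variance = 61894.0789 / 152 = 407.1979

407.198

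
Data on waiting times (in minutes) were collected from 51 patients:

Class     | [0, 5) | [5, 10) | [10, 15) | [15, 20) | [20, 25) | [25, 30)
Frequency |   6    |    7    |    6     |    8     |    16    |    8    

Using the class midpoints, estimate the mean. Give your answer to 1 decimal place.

16.9

Midpoints: 2.5, 7.5, 12.5, 17.5, 22.5, 27.5
Σfm = 6×2.5 + 7×7.5 + 6×12.5 + 8×17.5 + 16×22.5 + 8×27.5 = 862.5
n = Σf = 51
Mean = 862.5 / 51 = 16.9118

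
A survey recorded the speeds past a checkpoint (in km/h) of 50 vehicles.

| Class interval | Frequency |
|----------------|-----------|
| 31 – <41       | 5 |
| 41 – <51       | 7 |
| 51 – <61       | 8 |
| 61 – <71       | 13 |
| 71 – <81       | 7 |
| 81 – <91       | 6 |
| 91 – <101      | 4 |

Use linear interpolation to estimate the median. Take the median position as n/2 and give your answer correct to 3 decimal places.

64.846

Cumulative frequencies: 5, 12, 20, 33, 40, 46, 50
n = 50; position = n/2 = 25.
This falls in the class 61 – <71: L = 61, F = 20, f = 13, h = 10.
Median ≈ 61 + ((25 − 20) / 13) × 10 = 64.8462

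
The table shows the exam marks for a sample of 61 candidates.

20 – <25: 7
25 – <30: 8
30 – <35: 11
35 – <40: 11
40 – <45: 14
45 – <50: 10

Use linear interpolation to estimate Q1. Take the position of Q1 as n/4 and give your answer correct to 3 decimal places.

Cumulative frequencies: 7, 15, 26, 37, 51, 61
n = 61; position = n/4 = 15.25.
This falls in the class 30 – <35: L = 30, F = 15, f = 11, h = 5.
Lower quartile ≈ 30 + ((15.25 − 15) / 11) × 5 = 30.1136

30.114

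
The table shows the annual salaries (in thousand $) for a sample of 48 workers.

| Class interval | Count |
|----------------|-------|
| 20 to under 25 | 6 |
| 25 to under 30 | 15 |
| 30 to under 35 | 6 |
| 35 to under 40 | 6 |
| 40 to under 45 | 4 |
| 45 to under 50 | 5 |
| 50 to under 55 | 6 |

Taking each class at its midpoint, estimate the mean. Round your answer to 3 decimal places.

35.208

Midpoints: 22.5, 27.5, 32.5, 37.5, 42.5, 47.5, 52.5
Σfm = 6×22.5 + 15×27.5 + 6×32.5 + 6×37.5 + 4×42.5 + 5×47.5 + 6×52.5 = 1690
n = Σf = 48
Mean = 1690 / 48 = 35.2083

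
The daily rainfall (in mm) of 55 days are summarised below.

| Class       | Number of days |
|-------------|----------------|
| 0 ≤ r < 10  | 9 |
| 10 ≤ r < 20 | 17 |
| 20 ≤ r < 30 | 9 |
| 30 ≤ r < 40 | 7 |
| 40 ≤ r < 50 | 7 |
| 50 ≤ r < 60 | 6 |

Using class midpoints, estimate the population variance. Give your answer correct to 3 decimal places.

257.653

Midpoints: 5, 15, 25, 35, 45, 55
n = 55, Σfm = 1415, mean = 25.7273
Σfm² = 50575
Σf(m − x̄)² = Σfm² − (Σfm)²/n = 50575 − 1415²/55 = 14170.9091
Population variance = 14170.9091 / 55 = 257.6529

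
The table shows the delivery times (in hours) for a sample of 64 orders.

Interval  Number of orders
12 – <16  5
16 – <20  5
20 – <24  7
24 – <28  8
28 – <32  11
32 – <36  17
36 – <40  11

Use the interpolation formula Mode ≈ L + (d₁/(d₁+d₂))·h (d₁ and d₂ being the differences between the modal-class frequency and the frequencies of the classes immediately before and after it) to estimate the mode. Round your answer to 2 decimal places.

Modal class: 32 – <36 (highest frequency 17).
d₁ = 17 − 11 = 6, d₂ = 17 − 11 = 6
Mode ≈ 32 + (6/(6+6)) × 4 = 32 + 2.0000 = 34.0000

34.00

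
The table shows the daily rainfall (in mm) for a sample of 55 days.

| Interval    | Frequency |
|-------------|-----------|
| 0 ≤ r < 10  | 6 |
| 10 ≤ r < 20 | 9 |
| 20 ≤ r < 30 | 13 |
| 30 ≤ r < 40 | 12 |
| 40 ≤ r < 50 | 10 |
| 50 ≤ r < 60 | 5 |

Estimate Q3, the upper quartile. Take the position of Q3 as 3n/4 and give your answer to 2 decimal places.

Cumulative frequencies: 6, 15, 28, 40, 50, 55
n = 55; position = 3n/4 = 41.25.
This falls in the class 40 ≤ r < 50: L = 40, F = 40, f = 10, h = 10.
Upper quartile ≈ 40 + ((41.25 − 40) / 10) × 10 = 41.2500

41.25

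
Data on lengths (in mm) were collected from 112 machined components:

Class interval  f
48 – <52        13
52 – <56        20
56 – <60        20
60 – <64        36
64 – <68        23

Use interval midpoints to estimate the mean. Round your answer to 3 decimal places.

Midpoints: 50, 54, 58, 62, 66
Σfm = 13×50 + 20×54 + 20×58 + 36×62 + 23×66 = 6640
n = Σf = 112
Mean = 6640 / 112 = 59.2857

59.286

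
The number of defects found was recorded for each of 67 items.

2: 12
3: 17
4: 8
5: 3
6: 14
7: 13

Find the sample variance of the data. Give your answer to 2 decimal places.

Values: 2, 3, 4, 5, 6, 7
n = 67, Σfx = 297, mean = 4.4328
Σfx² = 1545
Σf(x − x̄)² = Σfx² − (Σfx)²/n = 1545 − 297²/67 = 228.4478
Sample variance = 228.4478 / 66 = 3.4613

3.46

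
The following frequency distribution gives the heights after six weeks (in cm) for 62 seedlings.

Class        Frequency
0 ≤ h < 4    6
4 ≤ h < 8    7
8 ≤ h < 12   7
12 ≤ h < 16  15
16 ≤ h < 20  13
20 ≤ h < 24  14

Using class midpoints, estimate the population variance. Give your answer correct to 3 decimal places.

Midpoints: 2, 6, 10, 14, 18, 22
n = 62, Σfm = 876, mean = 14.1290
Σfm² = 14904
Σf(m − x̄)² = Σfm² − (Σfm)²/n = 14904 − 876²/62 = 2526.9677
Population variance = 2526.9677 / 62 = 40.7575

40.758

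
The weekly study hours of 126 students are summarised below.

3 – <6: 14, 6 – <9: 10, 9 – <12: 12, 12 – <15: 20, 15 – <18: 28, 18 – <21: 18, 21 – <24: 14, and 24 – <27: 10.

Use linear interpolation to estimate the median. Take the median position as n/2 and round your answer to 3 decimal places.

15.750

Cumulative frequencies: 14, 24, 36, 56, 84, 102, 116, 126
n = 126; position = n/2 = 63.
This falls in the class 15 – <18: L = 15, F = 56, f = 28, h = 3.
Median ≈ 15 + ((63 − 56) / 28) × 3 = 15.7500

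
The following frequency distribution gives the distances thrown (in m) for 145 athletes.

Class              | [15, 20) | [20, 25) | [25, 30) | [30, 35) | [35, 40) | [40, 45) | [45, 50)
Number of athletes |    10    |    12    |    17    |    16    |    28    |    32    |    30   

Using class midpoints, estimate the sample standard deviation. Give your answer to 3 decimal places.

9.280

Midpoints: 17.5, 22.5, 27.5, 32.5, 37.5, 42.5, 47.5
n = 145, Σfm = 5267.5, mean = 36.3276
Σfm² = 203756.25
Σf(m − x̄)² = Σfm² − (Σfm)²/n = 203756.25 − 5267.5²/145 = 12400.6897
Sample variance = 12400.6897 / 144 = 86.1159
Standard deviation = √86.1159 = 9.2799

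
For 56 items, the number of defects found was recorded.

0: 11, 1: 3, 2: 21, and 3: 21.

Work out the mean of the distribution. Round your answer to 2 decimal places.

Values: 0, 1, 2, 3
Σfx = 11×0 + 3×1 + 21×2 + 21×3 = 108
n = Σf = 56
Mean = 108 / 56 = 1.9286

1.93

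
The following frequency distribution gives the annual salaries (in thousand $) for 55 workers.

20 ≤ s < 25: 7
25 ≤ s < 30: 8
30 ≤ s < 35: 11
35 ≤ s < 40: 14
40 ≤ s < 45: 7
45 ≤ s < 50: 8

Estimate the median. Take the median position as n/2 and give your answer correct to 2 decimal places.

Cumulative frequencies: 7, 15, 26, 40, 47, 55
n = 55; position = n/2 = 27.5.
This falls in the class 35 ≤ s < 40: L = 35, F = 26, f = 14, h = 5.
Median ≈ 35 + ((27.5 − 26) / 14) × 5 = 35.5357

35.54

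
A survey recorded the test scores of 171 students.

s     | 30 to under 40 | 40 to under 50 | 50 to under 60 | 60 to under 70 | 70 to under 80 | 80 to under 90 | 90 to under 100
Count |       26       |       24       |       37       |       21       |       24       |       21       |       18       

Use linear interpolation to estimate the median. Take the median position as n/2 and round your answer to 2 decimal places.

Cumulative frequencies: 26, 50, 87, 108, 132, 153, 171
n = 171; position = n/2 = 85.5.
This falls in the class 50 to under 60: L = 50, F = 50, f = 37, h = 10.
Median ≈ 50 + ((85.5 − 50) / 37) × 10 = 59.5946

59.59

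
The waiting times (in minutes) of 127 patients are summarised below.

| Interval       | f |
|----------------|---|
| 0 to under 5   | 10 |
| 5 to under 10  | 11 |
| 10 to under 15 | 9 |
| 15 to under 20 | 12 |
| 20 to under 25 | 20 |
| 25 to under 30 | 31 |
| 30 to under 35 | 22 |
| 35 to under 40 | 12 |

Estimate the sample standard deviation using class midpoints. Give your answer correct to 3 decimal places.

10.288

Midpoints: 2.5, 7.5, 12.5, 17.5, 22.5, 27.5, 32.5, 37.5
n = 127, Σfm = 2897.5, mean = 22.8150
Σfm² = 79443.75
Σf(m − x̄)² = Σfm² − (Σfm)²/n = 79443.75 − 2897.5²/127 = 13337.4016
Sample variance = 13337.4016 / 126 = 105.8524
Standard deviation = √105.8524 = 10.2885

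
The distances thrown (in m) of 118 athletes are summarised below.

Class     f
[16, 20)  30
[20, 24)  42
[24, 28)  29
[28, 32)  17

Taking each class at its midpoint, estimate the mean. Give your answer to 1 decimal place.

Midpoints: 18, 22, 26, 30
Σfm = 30×18 + 42×22 + 29×26 + 17×30 = 2728
n = Σf = 118
Mean = 2728 / 118 = 23.1186

23.1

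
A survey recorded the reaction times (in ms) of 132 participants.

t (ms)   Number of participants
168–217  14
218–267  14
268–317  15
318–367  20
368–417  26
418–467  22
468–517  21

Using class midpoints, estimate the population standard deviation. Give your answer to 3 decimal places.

Midpoints: 192.5, 242.5, 292.5, 342.5, 392.5, 442.5, 492.5
n = 132, Σfm = 47610, mean = 360.6818
Σfm² = 18378425
Σf(m − x̄)² = Σfm² − (Σfm)²/n = 18378425 − 47610²/132 = 1206363.6364
Population variance = 1206363.6364 / 132 = 9139.1185
Standard deviation = √9139.1185 = 95.5987

95.599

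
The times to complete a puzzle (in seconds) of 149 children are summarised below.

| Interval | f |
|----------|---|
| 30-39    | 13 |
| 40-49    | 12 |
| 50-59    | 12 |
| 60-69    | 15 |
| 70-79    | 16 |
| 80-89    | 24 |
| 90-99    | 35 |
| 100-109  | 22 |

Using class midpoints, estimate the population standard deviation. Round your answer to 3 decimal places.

Midpoints: 34.5, 44.5, 54.5, 64.5, 74.5, 84.5, 94.5, 104.5
n = 149, Σfm = 11430.5, mean = 76.7148
Σfm² = 950257.25
Σf(m − x̄)² = Σfm² − (Σfm)²/n = 950257.25 − 11430.5²/149 = 73369.1275
Population variance = 73369.1275 / 149 = 492.4103
Standard deviation = √492.4103 = 22.1903

22.190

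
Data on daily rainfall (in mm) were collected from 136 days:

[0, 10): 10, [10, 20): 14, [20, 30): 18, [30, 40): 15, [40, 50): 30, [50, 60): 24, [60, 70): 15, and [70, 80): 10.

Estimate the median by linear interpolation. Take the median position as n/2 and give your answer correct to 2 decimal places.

Cumulative frequencies: 10, 24, 42, 57, 87, 111, 126, 136
n = 136; position = n/2 = 68.
This falls in the class [40, 50): L = 40, F = 57, f = 30, h = 10.
Median ≈ 40 + ((68 − 57) / 30) × 10 = 43.6667

43.67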